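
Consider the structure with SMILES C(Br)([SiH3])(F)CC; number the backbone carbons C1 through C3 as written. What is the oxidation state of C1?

Each bond to a more electronegative atom (O, N, halogen) counts +1, each bond to a less electronegative atom (H, metal, B, Si) counts −1, and each C–C bond counts 0.
C1 has one bond to C (0), one bond to Br (+1), one bond to Si (-1), one bond to F (+1).
Oxidation state = 0 + 1 − 1 + 1 = +1.

+1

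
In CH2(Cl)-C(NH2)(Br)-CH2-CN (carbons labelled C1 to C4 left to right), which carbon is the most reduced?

C3

Tallying each carbon's bonds:
C1: 1C, 2H, 1Cl → 0 − 2 + 1 = -1
C2: 2C, 1N, 1Br → 0 + 1 + 1 = +2
C3: 2C, 2H → 0 − 2 = -2
C4: 1C, 3N → 0 + 3 = +3
The most reduced carbon is C3 at -2.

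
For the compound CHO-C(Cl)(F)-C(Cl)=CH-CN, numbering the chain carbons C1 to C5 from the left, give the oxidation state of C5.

Bonds to more-electronegative neighbours contribute +1 each, bonds to H or metals contribute −1 each, and C–C bonds contribute 0.
C5 has one bond to C (0), a triple bond to N (3×+1 = +3).
Oxidation state = 0 + 3 = +3.

+3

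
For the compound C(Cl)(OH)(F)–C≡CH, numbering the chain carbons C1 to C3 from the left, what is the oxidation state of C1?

+3

C1 has one bond to C (0), one bond to Cl (+1), one bond to O (+1), one bond to F (+1).
Oxidation state = 0 + 1 + 1 + 1 = +3.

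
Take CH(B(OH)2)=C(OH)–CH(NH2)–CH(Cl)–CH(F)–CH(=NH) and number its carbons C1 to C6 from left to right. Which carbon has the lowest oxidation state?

C1

Count +1 for every bond to an atom more electronegative than carbon and −1 for every bond to one less electronegative; C–C bonds are 0. Tallying each carbon:
C1: 2C, 1H, 1B → 0 − 1 − 1 = -2
C2: 3C, 1O → 0 + 1 = +1
C3: 2C, 1H, 1N → 0 − 1 + 1 = 0
C4: 2C, 1H, 1Cl → 0 − 1 + 1 = 0
C5: 2C, 1H, 1F → 0 − 1 + 1 = 0
C6: 1C, 1H, 2N → 0 − 1 + 2 = +1
The most reduced carbon is C1 at -2.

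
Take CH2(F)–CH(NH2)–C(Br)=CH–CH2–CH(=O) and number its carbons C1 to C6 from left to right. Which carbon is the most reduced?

C5

Tallying each carbon's bonds:
C1: 1C, 2H, 1F → 0 − 2 + 1 = -1
C2: 2C, 1H, 1N → 0 − 1 + 1 = 0
C3: 3C, 1Br → 0 + 1 = +1
C4: 3C, 1H → 0 − 1 = -1
C5: 2C, 2H → 0 − 2 = -2
C6: 1C, 1H, 2O → 0 − 1 + 2 = +1
The most reduced carbon is C5 at -2.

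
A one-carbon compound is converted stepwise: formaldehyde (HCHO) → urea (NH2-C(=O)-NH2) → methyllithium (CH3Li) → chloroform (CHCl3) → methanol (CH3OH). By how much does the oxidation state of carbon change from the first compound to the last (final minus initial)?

Carbon oxidation states along the series — formaldehyde: 0, urea: +4, methyllithium: -4, chloroform: +2, methanol: -2.
Net change = -2 − (0) = -2.

-2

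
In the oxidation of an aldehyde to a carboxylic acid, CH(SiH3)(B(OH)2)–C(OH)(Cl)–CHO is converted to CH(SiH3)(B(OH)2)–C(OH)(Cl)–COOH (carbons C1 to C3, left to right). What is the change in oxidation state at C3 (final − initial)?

Before: C3 has 1 bond to C, 1 bond to H, 2 bonds to O → oxidation state +1.
After: C3 has 1 bond to C, 3 bonds to O → oxidation state +3.
Δ = +3 − (+1) = +2, so this is an oxidation at C3.

+2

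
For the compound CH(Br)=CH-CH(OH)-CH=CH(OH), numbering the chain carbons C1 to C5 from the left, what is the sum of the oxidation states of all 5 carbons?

Count +1 for every bond to an atom more electronegative than carbon and −1 for every bond to one less electronegative; C–C bonds are 0. Tallying each carbon:
C1: 2C, 1H, 1Br → 0 − 1 + 1 = 0
C2: 3C, 1H → 0 − 1 = -1
C3: 2C, 1H, 1O → 0 − 1 + 1 = 0
C4: 3C, 1H → 0 − 1 = -1
C5: 2C, 1H, 1O → 0 − 1 + 1 = 0
Sum = 0 − 1 + 0 − 1 + 0 = -2.

-2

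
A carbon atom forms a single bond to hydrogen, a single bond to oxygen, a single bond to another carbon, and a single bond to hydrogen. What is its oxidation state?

-1

Each bond to a more electronegative atom (O, N, halogen) counts +1, each bond to a less electronegative atom (H, metal, B, Si) counts −1, and each C–C bond counts 0.
The carbon has one bond to C (0), one bond to O (+1), one bond to H (-1), one bond to H (-1).
Oxidation state = 0 + 1 − 1 − 1 = -1.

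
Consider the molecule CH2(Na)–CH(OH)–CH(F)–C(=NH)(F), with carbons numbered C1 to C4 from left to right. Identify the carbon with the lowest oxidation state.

C1

Tallying each carbon's bonds:
C1: 1C, 2H, 1Na → 0 − 2 − 1 = -3
C2: 2C, 1H, 1O → 0 − 1 + 1 = 0
C3: 2C, 1H, 1F → 0 − 1 + 1 = 0
C4: 1C, 2N, 1F → 0 + 2 + 1 = +3
The most reduced carbon is C1 at -3.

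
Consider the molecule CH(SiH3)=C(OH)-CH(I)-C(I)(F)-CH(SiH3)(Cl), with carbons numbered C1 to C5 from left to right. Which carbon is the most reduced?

C1

Tallying each carbon's bonds:
C1: 2C, 1H, 1Si → 0 − 1 − 1 = -2
C2: 3C, 1O → 0 + 1 = +1
C3: 2C, 1H, 1I → 0 − 1 + 1 = 0
C4: 2C, 1F, 1I → 0 + 1 + 1 = +2
C5: 1C, 1H, 1Cl, 1Si → 0 − 1 + 1 − 1 = -1
The most reduced carbon is C1 at -2.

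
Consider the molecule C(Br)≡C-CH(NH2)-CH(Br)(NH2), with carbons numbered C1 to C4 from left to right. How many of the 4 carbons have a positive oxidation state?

2

Each bond to a more electronegative atom (O, N, halogen) counts +1, each bond to a less electronegative atom (H, metal, B, Si) counts −1, and each C–C bond counts 0. Tallying each carbon:
C1: 3C, 1Br → 0 + 1 = +1
C2: 4C → 0 = 0
C3: 2C, 1H, 1N → 0 − 1 + 1 = 0
C4: 1C, 1H, 1N, 1Br → 0 − 1 + 1 + 1 = +1
2 carbons (C1, C4) meet the condition.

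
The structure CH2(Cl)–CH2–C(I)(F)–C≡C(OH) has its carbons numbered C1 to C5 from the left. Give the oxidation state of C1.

-1

C1 has one bond to C (0), one bond to H (-1), one bond to Cl (+1), one bond to H (-1).
Oxidation state = 0 − 1 + 1 − 1 = -1.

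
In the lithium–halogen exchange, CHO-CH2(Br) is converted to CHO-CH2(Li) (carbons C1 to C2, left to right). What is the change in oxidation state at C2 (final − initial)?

Before: C2 has 1 bond to C, 2 bonds to H, 1 bond to Br → oxidation state -1.
After: C2 has 1 bond to C, 2 bonds to H, 1 bond to Li → oxidation state -3.
Δ = -3 − (-1) = -2, so this is a reduction at C2.

-2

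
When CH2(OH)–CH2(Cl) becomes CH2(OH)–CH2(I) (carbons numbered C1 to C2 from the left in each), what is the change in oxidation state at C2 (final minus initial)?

Before: C2 has 1 bond to C, 2 bonds to H, 1 bond to Cl → oxidation state -1.
After: C2 has 1 bond to C, 2 bonds to H, 1 bond to I → oxidation state -1.
Δ = -1 − (-1) = 0, so no net redox change at C2.

0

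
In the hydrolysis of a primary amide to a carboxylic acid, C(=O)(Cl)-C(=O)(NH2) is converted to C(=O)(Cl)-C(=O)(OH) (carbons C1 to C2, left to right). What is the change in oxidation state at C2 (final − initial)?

0

Before: C2 has 1 bond to C, 2 bonds to O, 1 bond to N → oxidation state +3.
After: C2 has 1 bond to C, 3 bonds to O → oxidation state +3.
Δ = +3 − (+3) = 0, so no net redox change at C2.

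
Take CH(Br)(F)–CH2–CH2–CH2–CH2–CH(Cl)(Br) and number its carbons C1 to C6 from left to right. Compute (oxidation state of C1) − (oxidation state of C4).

C1: 1C, 1H, 1F, 1Br → 0 − 1 + 1 + 1 = +1
C4: 2C, 2H → 0 − 2 = -2
Difference: +1 − (-2) = +3.

+3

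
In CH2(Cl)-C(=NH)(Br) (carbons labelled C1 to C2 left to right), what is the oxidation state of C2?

+3

Each bond to a more electronegative atom (O, N, halogen) counts +1, each bond to a less electronegative atom (H, metal, B, Si) counts −1, and each C–C bond counts 0.
C2 has one bond to C (0), a double bond to N (2×+1 = +2), one bond to Br (+1).
Oxidation state = 0 + 2 + 1 = +3.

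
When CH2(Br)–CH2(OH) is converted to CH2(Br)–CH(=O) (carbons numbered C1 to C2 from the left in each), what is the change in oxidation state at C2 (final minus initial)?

+2

Before: C2 has 1 bond to C, 2 bonds to H, 1 bond to O → oxidation state -1.
After: C2 has 1 bond to C, 1 bond to H, 2 bonds to O → oxidation state +1.
Δ = +1 − (-1) = +2, so this is an oxidation at C2.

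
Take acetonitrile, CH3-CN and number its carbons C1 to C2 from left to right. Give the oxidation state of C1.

-3

C1 has one bond to H (-1), one bond to H (-1), one bond to H (-1), one bond to C (0).
Oxidation state = -1 − 1 − 1 + 0 = -3.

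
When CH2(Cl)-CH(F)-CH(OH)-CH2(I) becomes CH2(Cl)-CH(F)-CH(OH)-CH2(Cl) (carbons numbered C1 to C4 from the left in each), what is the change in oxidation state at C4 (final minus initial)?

0

Before: C4 has 1 bond to C, 2 bonds to H, 1 bond to I → oxidation state -1.
After: C4 has 1 bond to C, 2 bonds to H, 1 bond to Cl → oxidation state -1.
Δ = -1 − (-1) = 0, so no net redox change at C4.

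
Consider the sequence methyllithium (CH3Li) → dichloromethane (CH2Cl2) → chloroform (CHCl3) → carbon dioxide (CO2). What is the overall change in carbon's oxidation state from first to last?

+8

Carbon oxidation states along the series — methyllithium: -4, dichloromethane: 0, chloroform: +2, carbon dioxide: +4.
Net change = +4 − (-4) = +8.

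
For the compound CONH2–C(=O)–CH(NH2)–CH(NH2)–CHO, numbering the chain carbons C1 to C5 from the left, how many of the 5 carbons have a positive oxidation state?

Tallying each carbon's bonds:
C1: 1C, 2O, 1N → 0 + 2 + 1 = +3
C2: 2C, 2O → 0 + 2 = +2
C3: 2C, 1H, 1N → 0 − 1 + 1 = 0
C4: 2C, 1H, 1N → 0 − 1 + 1 = 0
C5: 1C, 1H, 2O → 0 − 1 + 2 = +1
3 carbons (C1, C2, C5) meet the condition.

3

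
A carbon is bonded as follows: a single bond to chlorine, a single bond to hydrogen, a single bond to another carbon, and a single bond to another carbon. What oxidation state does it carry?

0

Each bond to a more electronegative atom (O, N, halogen) counts +1, each bond to a less electronegative atom (H, metal, B, Si) counts −1, and each C–C bond counts 0.
The carbon has one bond to C (0), one bond to C (0), one bond to H (-1), one bond to Cl (+1).
Oxidation state = 0 + 0 − 1 + 1 = 0.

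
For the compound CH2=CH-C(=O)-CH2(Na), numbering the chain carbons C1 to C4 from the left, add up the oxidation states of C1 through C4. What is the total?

Bonds to more-electronegative neighbours contribute +1 each, bonds to H or metals contribute −1 each, and C–C bonds contribute 0. Tallying each carbon:
C1: 2C, 2H → 0 − 2 = -2
C2: 3C, 1H → 0 − 1 = -1
C3: 2C, 2O → 0 + 2 = +2
C4: 1C, 2H, 1Na → 0 − 2 − 1 = -3
Sum = -2 − 1 + 2 − 3 = -4.

-4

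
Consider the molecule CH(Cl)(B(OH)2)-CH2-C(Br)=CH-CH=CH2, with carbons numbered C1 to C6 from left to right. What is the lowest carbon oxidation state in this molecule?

Tallying each carbon's bonds:
C1: 1C, 1H, 1Cl, 1B → 0 − 1 + 1 − 1 = -1
C2: 2C, 2H → 0 − 2 = -2
C3: 3C, 1Br → 0 + 1 = +1
C4: 3C, 1H → 0 − 1 = -1
C5: 3C, 1H → 0 − 1 = -1
C6: 2C, 2H → 0 − 2 = -2
The lowest value is -2.

-2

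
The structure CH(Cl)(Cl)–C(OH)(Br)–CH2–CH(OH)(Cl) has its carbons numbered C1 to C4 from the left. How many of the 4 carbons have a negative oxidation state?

1

Count +1 for every bond to an atom more electronegative than carbon and −1 for every bond to one less electronegative; C–C bonds are 0. Tallying each carbon:
C1: 1C, 1H, 2Cl → 0 − 1 + 2 = +1
C2: 2C, 1O, 1Br → 0 + 1 + 1 = +2
C3: 2C, 2H → 0 − 2 = -2
C4: 1C, 1H, 1O, 1Cl → 0 − 1 + 1 + 1 = +1
1 carbon (C3) meets the condition.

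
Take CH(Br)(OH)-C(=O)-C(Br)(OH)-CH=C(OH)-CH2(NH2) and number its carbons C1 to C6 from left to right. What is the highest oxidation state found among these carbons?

+2

Assign +1 per bond to O/N/halogen, −1 per bond to H or an electropositive element, and 0 per bond to carbon. Tallying each carbon:
C1: 1C, 1H, 1O, 1Br → 0 − 1 + 1 + 1 = +1
C2: 2C, 2O → 0 + 2 = +2
C3: 2C, 1O, 1Br → 0 + 1 + 1 = +2
C4: 3C, 1H → 0 − 1 = -1
C5: 3C, 1O → 0 + 1 = +1
C6: 1C, 2H, 1N → 0 − 2 + 1 = -1
The highest value is +2.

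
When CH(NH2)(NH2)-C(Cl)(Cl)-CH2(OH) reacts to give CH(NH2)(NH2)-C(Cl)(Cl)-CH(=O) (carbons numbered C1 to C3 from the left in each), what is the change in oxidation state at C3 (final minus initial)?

+2

Before: C3 has 1 bond to C, 2 bonds to H, 1 bond to O → oxidation state -1.
After: C3 has 1 bond to C, 1 bond to H, 2 bonds to O → oxidation state +1.
Δ = +1 − (-1) = +2, so this is an oxidation at C3.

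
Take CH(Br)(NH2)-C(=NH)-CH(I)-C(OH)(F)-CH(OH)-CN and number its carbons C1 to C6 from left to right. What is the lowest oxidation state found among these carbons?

0

Tallying each carbon's bonds:
C1: 1C, 1H, 1N, 1Br → 0 − 1 + 1 + 1 = +1
C2: 2C, 2N → 0 + 2 = +2
C3: 2C, 1H, 1I → 0 − 1 + 1 = 0
C4: 2C, 1O, 1F → 0 + 1 + 1 = +2
C5: 2C, 1H, 1O → 0 − 1 + 1 = 0
C6: 1C, 3N → 0 + 3 = +3
The lowest value is 0.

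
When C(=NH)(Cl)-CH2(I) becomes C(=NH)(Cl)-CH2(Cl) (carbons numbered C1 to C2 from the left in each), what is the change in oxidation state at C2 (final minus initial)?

Before: C2 has 1 bond to C, 2 bonds to H, 1 bond to I → oxidation state -1.
After: C2 has 1 bond to C, 2 bonds to H, 1 bond to Cl → oxidation state -1.
Δ = -1 − (-1) = 0, so no net redox change at C2.

0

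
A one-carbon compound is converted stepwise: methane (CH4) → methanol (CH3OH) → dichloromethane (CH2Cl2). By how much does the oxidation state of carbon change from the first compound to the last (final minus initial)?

+4

Carbon oxidation states along the series — methane: -4, methanol: -2, dichloromethane: 0.
Net change = 0 − (-4) = +4.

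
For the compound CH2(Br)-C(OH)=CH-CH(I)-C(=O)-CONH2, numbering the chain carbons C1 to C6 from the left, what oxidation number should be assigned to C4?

0

Assign +1 per bond to O/N/halogen, −1 per bond to H or an electropositive element, and 0 per bond to carbon.
C4 has one bond to C (0), one bond to C (0), one bond to H (-1), one bond to I (+1).
Oxidation state = 0 + 0 − 1 + 1 = 0.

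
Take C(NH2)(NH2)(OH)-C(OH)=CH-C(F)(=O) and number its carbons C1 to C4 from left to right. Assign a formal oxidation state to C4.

C4 has one bond to C (0), one bond to F (+1), a double bond to O (2×+1 = +2).
Oxidation state = 0 + 1 + 2 = +3.

+3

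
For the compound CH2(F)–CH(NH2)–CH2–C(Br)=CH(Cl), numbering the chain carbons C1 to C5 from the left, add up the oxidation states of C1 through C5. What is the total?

Each bond to a more electronegative atom (O, N, halogen) counts +1, each bond to a less electronegative atom (H, metal, B, Si) counts −1, and each C–C bond counts 0. Tallying each carbon:
C1: 1C, 2H, 1F → 0 − 2 + 1 = -1
C2: 2C, 1H, 1N → 0 − 1 + 1 = 0
C3: 2C, 2H → 0 − 2 = -2
C4: 3C, 1Br → 0 + 1 = +1
C5: 2C, 1H, 1Cl → 0 − 1 + 1 = 0
Sum = -1 + 0 − 2 + 1 + 0 = -2.

-2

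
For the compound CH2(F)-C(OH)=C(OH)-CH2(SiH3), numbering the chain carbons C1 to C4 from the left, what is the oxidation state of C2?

C2 has one bond to C (0), a double bond to C (2×0 = 0), one bond to O (+1).
Oxidation state = 0 + 0 + 1 = +1.

+1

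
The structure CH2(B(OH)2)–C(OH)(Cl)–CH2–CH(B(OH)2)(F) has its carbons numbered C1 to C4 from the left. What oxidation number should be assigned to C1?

C1 has one bond to C (0), one bond to H (-1), one bond to H (-1), one bond to B (-1).
Oxidation state = 0 − 1 − 1 − 1 = -3.

-3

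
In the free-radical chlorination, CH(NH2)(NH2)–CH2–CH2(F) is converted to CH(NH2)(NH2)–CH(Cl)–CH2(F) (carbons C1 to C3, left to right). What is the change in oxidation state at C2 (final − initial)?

Before: C2 has 2 bonds to C, 2 bonds to H → oxidation state -2.
After: C2 has 2 bonds to C, 1 bond to H, 1 bond to Cl → oxidation state 0.
Δ = 0 − (-2) = +2, so this is an oxidation at C2.

+2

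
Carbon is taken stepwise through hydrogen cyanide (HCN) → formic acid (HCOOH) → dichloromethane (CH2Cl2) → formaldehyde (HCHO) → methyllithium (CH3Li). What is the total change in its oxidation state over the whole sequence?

Carbon oxidation states along the series — hydrogen cyanide: +2, formic acid: +2, dichloromethane: 0, formaldehyde: 0, methyllithium: -4.
Net change = -4 − (+2) = -6.

-6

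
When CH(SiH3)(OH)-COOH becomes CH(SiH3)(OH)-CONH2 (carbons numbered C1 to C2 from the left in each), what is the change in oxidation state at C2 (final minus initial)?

0

Before: C2 has 1 bond to C, 3 bonds to O → oxidation state +3.
After: C2 has 1 bond to C, 2 bonds to O, 1 bond to N → oxidation state +3.
Δ = +3 − (+3) = 0, so no net redox change at C2.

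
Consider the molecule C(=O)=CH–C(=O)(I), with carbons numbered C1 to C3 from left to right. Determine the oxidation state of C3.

+3

Assign +1 per bond to O/N/halogen, −1 per bond to H or an electropositive element, and 0 per bond to carbon.
C3 has one bond to C (0), a double bond to O (2×+1 = +2), one bond to I (+1).
Oxidation state = 0 + 2 + 1 = +3.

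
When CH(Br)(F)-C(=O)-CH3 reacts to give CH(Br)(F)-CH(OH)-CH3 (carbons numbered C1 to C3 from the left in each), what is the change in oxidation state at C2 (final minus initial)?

-2

Before: C2 has 2 bonds to C, 2 bonds to O → oxidation state +2.
After: C2 has 2 bonds to C, 1 bond to H, 1 bond to O → oxidation state 0.
Δ = 0 − (+2) = -2, so this is a reduction at C2.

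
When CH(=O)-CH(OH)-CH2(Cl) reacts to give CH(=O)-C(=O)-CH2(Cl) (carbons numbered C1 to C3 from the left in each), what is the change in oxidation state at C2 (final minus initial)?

+2

Before: C2 has 2 bonds to C, 1 bond to H, 1 bond to O → oxidation state 0.
After: C2 has 2 bonds to C, 2 bonds to O → oxidation state +2.
Δ = +2 − (0) = +2, so this is an oxidation at C2.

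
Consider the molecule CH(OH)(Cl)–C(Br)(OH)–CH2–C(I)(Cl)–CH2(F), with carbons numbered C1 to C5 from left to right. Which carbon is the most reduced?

C3

Tallying each carbon's bonds:
C1: 1C, 1H, 1O, 1Cl → 0 − 1 + 1 + 1 = +1
C2: 2C, 1O, 1Br → 0 + 1 + 1 = +2
C3: 2C, 2H → 0 − 2 = -2
C4: 2C, 1Cl, 1I → 0 + 1 + 1 = +2
C5: 1C, 2H, 1F → 0 − 2 + 1 = -1
The most reduced carbon is C3 at -2.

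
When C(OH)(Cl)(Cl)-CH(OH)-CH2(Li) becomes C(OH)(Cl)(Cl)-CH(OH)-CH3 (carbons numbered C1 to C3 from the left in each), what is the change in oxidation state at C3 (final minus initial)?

Before: C3 has 1 bond to C, 2 bonds to H, 1 bond to Li → oxidation state -3.
After: C3 has 1 bond to C, 3 bonds to H → oxidation state -3.
Δ = -3 − (-3) = 0, so no net redox change at C3.

0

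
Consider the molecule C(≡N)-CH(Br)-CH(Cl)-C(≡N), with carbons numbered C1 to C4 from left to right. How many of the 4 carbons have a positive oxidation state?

2

Tallying each carbon's bonds:
C1: 1C, 3N → 0 + 3 = +3
C2: 2C, 1H, 1Br → 0 − 1 + 1 = 0
C3: 2C, 1H, 1Cl → 0 − 1 + 1 = 0
C4: 1C, 3N → 0 + 3 = +3
2 carbons (C1, C4) meet the condition.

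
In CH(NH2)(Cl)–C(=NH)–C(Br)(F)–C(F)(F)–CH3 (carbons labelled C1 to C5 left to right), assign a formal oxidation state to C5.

-3

C5 has one bond to C (0), one bond to H (-1), one bond to H (-1), one bond to H (-1).
Oxidation state = 0 − 1 − 1 − 1 = -3.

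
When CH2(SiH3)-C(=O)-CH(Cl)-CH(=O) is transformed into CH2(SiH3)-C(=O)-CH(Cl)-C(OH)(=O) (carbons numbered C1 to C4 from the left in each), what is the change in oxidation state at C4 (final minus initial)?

Before: C4 has 1 bond to C, 1 bond to H, 2 bonds to O → oxidation state +1.
After: C4 has 1 bond to C, 3 bonds to O → oxidation state +3.
Δ = +3 − (+1) = +2, so this is an oxidation at C4.

+2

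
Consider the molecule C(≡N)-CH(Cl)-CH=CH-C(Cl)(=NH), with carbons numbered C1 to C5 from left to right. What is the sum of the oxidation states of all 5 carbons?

Each bond to a more electronegative atom (O, N, halogen) counts +1, each bond to a less electronegative atom (H, metal, B, Si) counts −1, and each C–C bond counts 0. Tallying each carbon:
C1: 1C, 3N → 0 + 3 = +3
C2: 2C, 1H, 1Cl → 0 − 1 + 1 = 0
C3: 3C, 1H → 0 − 1 = -1
C4: 3C, 1H → 0 − 1 = -1
C5: 1C, 2N, 1Cl → 0 + 2 + 1 = +3
Sum = +3 + 0 − 1 − 1 + 3 = +4.

+4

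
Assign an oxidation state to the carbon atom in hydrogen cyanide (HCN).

Count +1 for every bond to an atom more electronegative than carbon and −1 for every bond to one less electronegative; C–C bonds are 0.
The carbon has one bond to H (-1), a triple bond to N (3×+1 = +3).
Oxidation state = -1 + 3 = +2.

+2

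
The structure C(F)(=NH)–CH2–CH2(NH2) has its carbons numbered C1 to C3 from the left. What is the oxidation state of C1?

+3

Count +1 for every bond to an atom more electronegative than carbon and −1 for every bond to one less electronegative; C–C bonds are 0.
C1 has one bond to C (0), one bond to F (+1), a double bond to N (2×+1 = +2).
Oxidation state = 0 + 1 + 2 = +3.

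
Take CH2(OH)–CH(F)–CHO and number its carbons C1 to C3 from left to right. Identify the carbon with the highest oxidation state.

C3

Each bond to a more electronegative atom (O, N, halogen) counts +1, each bond to a less electronegative atom (H, metal, B, Si) counts −1, and each C–C bond counts 0. Tallying each carbon:
C1: 1C, 2H, 1O → 0 − 2 + 1 = -1
C2: 2C, 1H, 1F → 0 − 1 + 1 = 0
C3: 1C, 1H, 2O → 0 − 1 + 2 = +1
The most oxidised carbon is C3 at +1.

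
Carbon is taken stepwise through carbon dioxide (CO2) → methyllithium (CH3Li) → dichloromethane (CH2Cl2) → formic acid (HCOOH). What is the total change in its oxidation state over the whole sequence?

-2

Carbon oxidation states along the series — carbon dioxide: +4, methyllithium: -4, dichloromethane: 0, formic acid: +2.
Net change = +2 − (+4) = -2.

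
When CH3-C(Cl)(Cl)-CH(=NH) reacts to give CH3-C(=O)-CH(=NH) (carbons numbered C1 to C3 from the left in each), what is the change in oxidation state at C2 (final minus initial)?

0

Before: C2 has 2 bonds to C, 2 bonds to Cl → oxidation state +2.
After: C2 has 2 bonds to C, 2 bonds to O → oxidation state +2.
Δ = +2 − (+2) = 0, so no net redox change at C2.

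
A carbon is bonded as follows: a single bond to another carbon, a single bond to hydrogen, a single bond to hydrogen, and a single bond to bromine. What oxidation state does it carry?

-1

The carbon has one bond to C (0), one bond to H (-1), one bond to Br (+1), one bond to H (-1).
Oxidation state = 0 − 1 + 1 − 1 = -1.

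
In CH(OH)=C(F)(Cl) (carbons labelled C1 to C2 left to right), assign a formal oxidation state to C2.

+2

C2 has a double bond to C (2×0 = 0), one bond to F (+1), one bond to Cl (+1).
Oxidation state = 0 + 1 + 1 = +2.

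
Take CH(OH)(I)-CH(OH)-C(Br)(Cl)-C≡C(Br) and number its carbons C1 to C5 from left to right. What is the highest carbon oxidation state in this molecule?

Count +1 for every bond to an atom more electronegative than carbon and −1 for every bond to one less electronegative; C–C bonds are 0. Tallying each carbon:
C1: 1C, 1H, 1O, 1I → 0 − 1 + 1 + 1 = +1
C2: 2C, 1H, 1O → 0 − 1 + 1 = 0
C3: 2C, 1Cl, 1Br → 0 + 1 + 1 = +2
C4: 4C → 0 = 0
C5: 3C, 1Br → 0 + 1 = +1
The highest value is +2.

+2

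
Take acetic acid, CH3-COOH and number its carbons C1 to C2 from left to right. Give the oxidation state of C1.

-3

C1 has one bond to H (-1), one bond to H (-1), one bond to H (-1), one bond to C (0).
Oxidation state = -1 − 1 − 1 + 0 = -3.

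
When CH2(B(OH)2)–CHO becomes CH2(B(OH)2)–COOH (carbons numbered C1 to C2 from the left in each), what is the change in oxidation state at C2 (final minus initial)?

Before: C2 has 1 bond to C, 1 bond to H, 2 bonds to O → oxidation state +1.
After: C2 has 1 bond to C, 3 bonds to O → oxidation state +3.
Δ = +3 − (+1) = +2, so this is an oxidation at C2.

+2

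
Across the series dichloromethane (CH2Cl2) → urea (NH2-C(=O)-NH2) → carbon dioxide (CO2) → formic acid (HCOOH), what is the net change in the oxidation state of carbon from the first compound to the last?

Carbon oxidation states along the series — dichloromethane: 0, urea: +4, carbon dioxide: +4, formic acid: +2.
Net change = +2 − (0) = +2.

+2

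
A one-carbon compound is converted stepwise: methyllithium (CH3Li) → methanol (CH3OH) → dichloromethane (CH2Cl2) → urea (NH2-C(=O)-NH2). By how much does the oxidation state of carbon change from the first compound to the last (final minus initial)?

+8

Carbon oxidation states along the series — methyllithium: -4, methanol: -2, dichloromethane: 0, urea: +4.
Net change = +4 − (-4) = +8.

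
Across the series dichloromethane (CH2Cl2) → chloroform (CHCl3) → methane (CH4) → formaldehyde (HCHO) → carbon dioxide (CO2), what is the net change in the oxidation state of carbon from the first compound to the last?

Carbon oxidation states along the series — dichloromethane: 0, chloroform: +2, methane: -4, formaldehyde: 0, carbon dioxide: +4.
Net change = +4 − (0) = +4.

+4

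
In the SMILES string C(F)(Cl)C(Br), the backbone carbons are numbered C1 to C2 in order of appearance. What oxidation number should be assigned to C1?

+1

Assign +1 per bond to O/N/halogen, −1 per bond to H or an electropositive element, and 0 per bond to carbon.
C1 has one bond to C (0), one bond to H (-1), one bond to F (+1), one bond to Cl (+1).
Oxidation state = 0 − 1 + 1 + 1 = +1.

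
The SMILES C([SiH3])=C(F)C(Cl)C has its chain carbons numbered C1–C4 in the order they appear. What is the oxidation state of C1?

C1 has a double bond to C (2×0 = 0), one bond to H (-1), one bond to Si (-1).
Oxidation state = 0 − 1 − 1 = -2.

-2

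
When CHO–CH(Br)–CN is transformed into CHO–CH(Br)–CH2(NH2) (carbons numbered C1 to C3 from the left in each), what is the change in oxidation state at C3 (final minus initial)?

Before: C3 has 1 bond to C, 3 bonds to N → oxidation state +3.
After: C3 has 1 bond to C, 2 bonds to H, 1 bond to N → oxidation state -1.
Δ = -1 − (+3) = -4, so this is a reduction at C3.

-4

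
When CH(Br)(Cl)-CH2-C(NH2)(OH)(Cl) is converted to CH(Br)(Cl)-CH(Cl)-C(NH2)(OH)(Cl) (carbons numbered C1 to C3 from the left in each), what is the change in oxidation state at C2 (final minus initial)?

Before: C2 has 2 bonds to C, 2 bonds to H → oxidation state -2.
After: C2 has 2 bonds to C, 1 bond to H, 1 bond to Cl → oxidation state 0.
Δ = 0 − (-2) = +2, so this is an oxidation at C2.

+2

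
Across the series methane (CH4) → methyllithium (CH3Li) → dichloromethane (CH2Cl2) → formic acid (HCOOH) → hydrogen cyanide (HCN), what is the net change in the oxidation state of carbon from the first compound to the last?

Carbon oxidation states along the series — methane: -4, methyllithium: -4, dichloromethane: 0, formic acid: +2, hydrogen cyanide: +2.
Net change = +2 − (-4) = +6.

+6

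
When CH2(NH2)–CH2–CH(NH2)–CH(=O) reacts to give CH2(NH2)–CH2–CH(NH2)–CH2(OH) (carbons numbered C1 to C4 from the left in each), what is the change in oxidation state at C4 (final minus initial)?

Before: C4 has 1 bond to C, 1 bond to H, 2 bonds to O → oxidation state +1.
After: C4 has 1 bond to C, 2 bonds to H, 1 bond to O → oxidation state -1.
Δ = -1 − (+1) = -2, so this is a reduction at C4.

-2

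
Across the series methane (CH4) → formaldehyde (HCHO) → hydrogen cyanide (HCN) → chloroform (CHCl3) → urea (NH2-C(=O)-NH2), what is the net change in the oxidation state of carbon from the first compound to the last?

+8

Carbon oxidation states along the series — methane: -4, formaldehyde: 0, hydrogen cyanide: +2, chloroform: +2, urea: +4.
Net change = +4 − (-4) = +8.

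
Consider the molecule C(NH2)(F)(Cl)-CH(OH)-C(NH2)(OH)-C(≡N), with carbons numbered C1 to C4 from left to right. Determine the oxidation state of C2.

0

Bonds to more-electronegative neighbours contribute +1 each, bonds to H or metals contribute −1 each, and C–C bonds contribute 0.
C2 has one bond to C (0), one bond to C (0), one bond to H (-1), one bond to O (+1).
Oxidation state = 0 + 0 − 1 + 1 = 0.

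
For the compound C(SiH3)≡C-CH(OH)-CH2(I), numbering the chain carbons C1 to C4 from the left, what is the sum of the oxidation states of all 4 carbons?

-2

Count +1 for every bond to an atom more electronegative than carbon and −1 for every bond to one less electronegative; C–C bonds are 0. Tallying each carbon:
C1: 3C, 1Si → 0 − 1 = -1
C2: 4C → 0 = 0
C3: 2C, 1H, 1O → 0 − 1 + 1 = 0
C4: 1C, 2H, 1I → 0 − 2 + 1 = -1
Sum = -1 + 0 + 0 − 1 = -2.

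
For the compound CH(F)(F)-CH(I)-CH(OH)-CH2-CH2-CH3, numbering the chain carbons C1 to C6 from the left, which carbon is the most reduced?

C6

Count +1 for every bond to an atom more electronegative than carbon and −1 for every bond to one less electronegative; C–C bonds are 0. Tallying each carbon:
C1: 1C, 1H, 2F → 0 − 1 + 2 = +1
C2: 2C, 1H, 1I → 0 − 1 + 1 = 0
C3: 2C, 1H, 1O → 0 − 1 + 1 = 0
C4: 2C, 2H → 0 − 2 = -2
C5: 2C, 2H → 0 − 2 = -2
C6: 1C, 3H → 0 − 3 = -3
The most reduced carbon is C6 at -3.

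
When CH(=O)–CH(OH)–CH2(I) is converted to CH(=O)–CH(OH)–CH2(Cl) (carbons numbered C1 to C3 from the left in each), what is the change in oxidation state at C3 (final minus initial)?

Before: C3 has 1 bond to C, 2 bonds to H, 1 bond to I → oxidation state -1.
After: C3 has 1 bond to C, 2 bonds to H, 1 bond to Cl → oxidation state -1.
Δ = -1 − (-1) = 0, so no net redox change at C3.

0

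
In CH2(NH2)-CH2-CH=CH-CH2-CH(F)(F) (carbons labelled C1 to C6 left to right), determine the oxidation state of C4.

-1

Each bond to a more electronegative atom (O, N, halogen) counts +1, each bond to a less electronegative atom (H, metal, B, Si) counts −1, and each C–C bond counts 0.
C4 has a double bond to C (2×0 = 0), one bond to C (0), one bond to H (-1).
Oxidation state = 0 + 0 − 1 = -1.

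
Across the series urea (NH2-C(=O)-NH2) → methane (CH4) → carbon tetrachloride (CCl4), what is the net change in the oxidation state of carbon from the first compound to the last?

0

Carbon oxidation states along the series — urea: +4, methane: -4, carbon tetrachloride: +4.
Net change = +4 − (+4) = 0.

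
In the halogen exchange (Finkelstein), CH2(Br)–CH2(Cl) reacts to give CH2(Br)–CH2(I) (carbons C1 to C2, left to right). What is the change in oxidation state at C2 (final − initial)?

0

Before: C2 has 1 bond to C, 2 bonds to H, 1 bond to Cl → oxidation state -1.
After: C2 has 1 bond to C, 2 bonds to H, 1 bond to I → oxidation state -1.
Δ = -1 − (-1) = 0, so no net redox change at C2.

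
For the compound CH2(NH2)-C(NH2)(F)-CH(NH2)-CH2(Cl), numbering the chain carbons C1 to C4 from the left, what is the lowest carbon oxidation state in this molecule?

-1

Tallying each carbon's bonds:
C1: 1C, 2H, 1N → 0 − 2 + 1 = -1
C2: 2C, 1N, 1F → 0 + 1 + 1 = +2
C3: 2C, 1H, 1N → 0 − 1 + 1 = 0
C4: 1C, 2H, 1Cl → 0 − 2 + 1 = -1
The lowest value is -1.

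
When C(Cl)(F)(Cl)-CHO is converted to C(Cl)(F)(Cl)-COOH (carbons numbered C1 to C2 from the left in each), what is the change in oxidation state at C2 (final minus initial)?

+2

Before: C2 has 1 bond to C, 1 bond to H, 2 bonds to O → oxidation state +1.
After: C2 has 1 bond to C, 3 bonds to O → oxidation state +3.
Δ = +3 − (+1) = +2, so this is an oxidation at C2.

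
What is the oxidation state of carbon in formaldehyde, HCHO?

0

Count +1 for every bond to an atom more electronegative than carbon and −1 for every bond to one less electronegative; C–C bonds are 0.
The carbon has one bond to H (-1), one bond to H (-1), a double bond to O (2×+1 = +2).
Oxidation state = -1 − 1 + 2 = 0.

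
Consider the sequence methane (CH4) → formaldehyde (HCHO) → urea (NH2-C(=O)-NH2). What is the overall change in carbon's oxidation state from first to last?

+8

Carbon oxidation states along the series — methane: -4, formaldehyde: 0, urea: +4.
Net change = +4 − (-4) = +8.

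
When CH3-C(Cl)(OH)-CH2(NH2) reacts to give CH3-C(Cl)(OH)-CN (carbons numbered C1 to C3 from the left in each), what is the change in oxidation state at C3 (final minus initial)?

+4

Before: C3 has 1 bond to C, 2 bonds to H, 1 bond to N → oxidation state -1.
After: C3 has 1 bond to C, 3 bonds to N → oxidation state +3.
Δ = +3 − (-1) = +4, so this is an oxidation at C3.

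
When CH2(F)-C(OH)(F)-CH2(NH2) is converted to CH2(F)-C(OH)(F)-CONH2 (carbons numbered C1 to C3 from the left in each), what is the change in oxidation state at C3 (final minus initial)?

+4

Before: C3 has 1 bond to C, 2 bonds to H, 1 bond to N → oxidation state -1.
After: C3 has 1 bond to C, 2 bonds to O, 1 bond to N → oxidation state +3.
Δ = +3 − (-1) = +4, so this is an oxidation at C3.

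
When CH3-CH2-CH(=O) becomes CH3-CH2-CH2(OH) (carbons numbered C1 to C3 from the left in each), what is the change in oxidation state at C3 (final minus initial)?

Before: C3 has 1 bond to C, 1 bond to H, 2 bonds to O → oxidation state +1.
After: C3 has 1 bond to C, 2 bonds to H, 1 bond to O → oxidation state -1.
Δ = -1 − (+1) = -2, so this is a reduction at C3.

-2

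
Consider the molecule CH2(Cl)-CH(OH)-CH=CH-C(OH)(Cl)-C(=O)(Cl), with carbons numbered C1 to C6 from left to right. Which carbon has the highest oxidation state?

Bonds to more-electronegative neighbours contribute +1 each, bonds to H or metals contribute −1 each, and C–C bonds contribute 0. Tallying each carbon:
C1: 1C, 2H, 1Cl → 0 − 2 + 1 = -1
C2: 2C, 1H, 1O → 0 − 1 + 1 = 0
C3: 3C, 1H → 0 − 1 = -1
C4: 3C, 1H → 0 − 1 = -1
C5: 2C, 1O, 1Cl → 0 + 1 + 1 = +2
C6: 1C, 2O, 1Cl → 0 + 2 + 1 = +3
The most oxidised carbon is C6 at +3.

C6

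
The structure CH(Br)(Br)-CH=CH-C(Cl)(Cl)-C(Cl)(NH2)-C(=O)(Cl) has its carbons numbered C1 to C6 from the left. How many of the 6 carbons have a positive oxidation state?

Bonds to more-electronegative neighbours contribute +1 each, bonds to H or metals contribute −1 each, and C–C bonds contribute 0. Tallying each carbon:
C1: 1C, 1H, 2Br → 0 − 1 + 2 = +1
C2: 3C, 1H → 0 − 1 = -1
C3: 3C, 1H → 0 − 1 = -1
C4: 2C, 2Cl → 0 + 2 = +2
C5: 2C, 1N, 1Cl → 0 + 1 + 1 = +2
C6: 1C, 2O, 1Cl → 0 + 2 + 1 = +3
4 carbons (C1, C4, C5, C6) meet the condition.

4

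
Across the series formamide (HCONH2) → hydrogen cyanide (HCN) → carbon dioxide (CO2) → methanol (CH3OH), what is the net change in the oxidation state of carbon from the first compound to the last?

Carbon oxidation states along the series — formamide: +2, hydrogen cyanide: +2, carbon dioxide: +4, methanol: -2.
Net change = -2 − (+2) = -4.

-4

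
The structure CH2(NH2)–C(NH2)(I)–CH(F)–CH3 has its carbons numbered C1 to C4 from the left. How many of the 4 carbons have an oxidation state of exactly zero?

Each bond to a more electronegative atom (O, N, halogen) counts +1, each bond to a less electronegative atom (H, metal, B, Si) counts −1, and each C–C bond counts 0. Tallying each carbon:
C1: 1C, 2H, 1N → 0 − 2 + 1 = -1
C2: 2C, 1N, 1I → 0 + 1 + 1 = +2
C3: 2C, 1H, 1F → 0 − 1 + 1 = 0
C4: 1C, 3H → 0 − 3 = -3
1 carbon (C3) meets the condition.

1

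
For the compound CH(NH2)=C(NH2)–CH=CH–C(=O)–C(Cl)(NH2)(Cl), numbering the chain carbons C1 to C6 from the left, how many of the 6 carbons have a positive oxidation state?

Tallying each carbon's bonds:
C1: 2C, 1H, 1N → 0 − 1 + 1 = 0
C2: 3C, 1N → 0 + 1 = +1
C3: 3C, 1H → 0 − 1 = -1
C4: 3C, 1H → 0 − 1 = -1
C5: 2C, 2O → 0 + 2 = +2
C6: 1C, 1N, 2Cl → 0 + 1 + 2 = +3
3 carbons (C2, C5, C6) meet the condition.

3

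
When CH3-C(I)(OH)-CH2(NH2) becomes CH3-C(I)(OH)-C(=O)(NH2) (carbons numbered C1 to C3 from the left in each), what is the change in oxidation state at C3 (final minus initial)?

+4

Before: C3 has 1 bond to C, 2 bonds to H, 1 bond to N → oxidation state -1.
After: C3 has 1 bond to C, 2 bonds to O, 1 bond to N → oxidation state +3.
Δ = +3 − (-1) = +4, so this is an oxidation at C3.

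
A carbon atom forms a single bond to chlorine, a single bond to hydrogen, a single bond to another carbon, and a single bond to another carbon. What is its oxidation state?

Bonds to more-electronegative neighbours contribute +1 each, bonds to H or metals contribute −1 each, and C–C bonds contribute 0.
The carbon has one bond to C (0), one bond to C (0), one bond to H (-1), one bond to Cl (+1).
Oxidation state = 0 + 0 − 1 + 1 = 0.

0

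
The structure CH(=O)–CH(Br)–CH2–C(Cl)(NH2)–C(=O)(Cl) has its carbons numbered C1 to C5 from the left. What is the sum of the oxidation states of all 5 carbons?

Tallying each carbon's bonds:
C1: 1C, 1H, 2O → 0 − 1 + 2 = +1
C2: 2C, 1H, 1Br → 0 − 1 + 1 = 0
C3: 2C, 2H → 0 − 2 = -2
C4: 2C, 1N, 1Cl → 0 + 1 + 1 = +2
C5: 1C, 2O, 1Cl → 0 + 2 + 1 = +3
Sum = +1 + 0 − 2 + 2 + 3 = +4.

+4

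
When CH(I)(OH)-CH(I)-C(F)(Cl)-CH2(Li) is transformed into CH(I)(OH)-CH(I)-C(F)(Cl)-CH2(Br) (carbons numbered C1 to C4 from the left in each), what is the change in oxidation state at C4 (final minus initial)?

+2

Before: C4 has 1 bond to C, 2 bonds to H, 1 bond to Li → oxidation state -3.
After: C4 has 1 bond to C, 2 bonds to H, 1 bond to Br → oxidation state -1.
Δ = -1 − (-3) = +2, so this is an oxidation at C4.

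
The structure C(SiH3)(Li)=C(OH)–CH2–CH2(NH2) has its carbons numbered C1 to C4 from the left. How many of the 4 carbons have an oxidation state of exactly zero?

0

Tallying each carbon's bonds:
C1: 2C, 1Li, 1Si → 0 − 1 − 1 = -2
C2: 3C, 1O → 0 + 1 = +1
C3: 2C, 2H → 0 − 2 = -2
C4: 1C, 2H, 1N → 0 − 2 + 1 = -1
0 carbons meet the condition.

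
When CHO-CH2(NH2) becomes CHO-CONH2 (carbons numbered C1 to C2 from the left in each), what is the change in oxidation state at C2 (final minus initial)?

+4

Before: C2 has 1 bond to C, 2 bonds to H, 1 bond to N → oxidation state -1.
After: C2 has 1 bond to C, 2 bonds to O, 1 bond to N → oxidation state +3.
Δ = +3 − (-1) = +4, so this is an oxidation at C2.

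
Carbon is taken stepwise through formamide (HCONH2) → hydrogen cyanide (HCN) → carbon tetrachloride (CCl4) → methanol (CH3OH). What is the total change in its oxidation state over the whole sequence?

-4

Carbon oxidation states along the series — formamide: +2, hydrogen cyanide: +2, carbon tetrachloride: +4, methanol: -2.
Net change = -2 − (+2) = -4.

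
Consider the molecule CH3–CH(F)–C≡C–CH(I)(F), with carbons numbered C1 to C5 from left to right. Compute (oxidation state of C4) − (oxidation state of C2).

C4: 4C → 0 = 0
C2: 2C, 1H, 1F → 0 − 1 + 1 = 0
Difference: 0 − (0) = 0.

0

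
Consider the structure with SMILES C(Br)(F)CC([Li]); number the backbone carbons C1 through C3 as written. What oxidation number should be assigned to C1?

+1

Assign +1 per bond to O/N/halogen, −1 per bond to H or an electropositive element, and 0 per bond to carbon.
C1 has one bond to C (0), one bond to Br (+1), one bond to F (+1), one bond to H (-1).
Oxidation state = 0 + 1 + 1 − 1 = +1.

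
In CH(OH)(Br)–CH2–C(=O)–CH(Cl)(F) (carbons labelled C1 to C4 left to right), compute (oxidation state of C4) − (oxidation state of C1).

0

C4: 1C, 1H, 1F, 1Cl → 0 − 1 + 1 + 1 = +1
C1: 1C, 1H, 1O, 1Br → 0 − 1 + 1 + 1 = +1
Difference: +1 − (+1) = 0.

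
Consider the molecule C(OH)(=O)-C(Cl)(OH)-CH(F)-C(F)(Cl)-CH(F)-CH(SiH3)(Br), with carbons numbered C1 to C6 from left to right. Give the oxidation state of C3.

C3 has one bond to C (0), one bond to C (0), one bond to H (-1), one bond to F (+1).
Oxidation state = 0 + 0 − 1 + 1 = 0.

0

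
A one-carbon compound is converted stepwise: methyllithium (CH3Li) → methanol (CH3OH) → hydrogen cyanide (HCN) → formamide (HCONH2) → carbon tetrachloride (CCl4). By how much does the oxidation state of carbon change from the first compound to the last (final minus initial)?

Carbon oxidation states along the series — methyllithium: -4, methanol: -2, hydrogen cyanide: +2, formamide: +2, carbon tetrachloride: +4.
Net change = +4 − (-4) = +8.

+8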